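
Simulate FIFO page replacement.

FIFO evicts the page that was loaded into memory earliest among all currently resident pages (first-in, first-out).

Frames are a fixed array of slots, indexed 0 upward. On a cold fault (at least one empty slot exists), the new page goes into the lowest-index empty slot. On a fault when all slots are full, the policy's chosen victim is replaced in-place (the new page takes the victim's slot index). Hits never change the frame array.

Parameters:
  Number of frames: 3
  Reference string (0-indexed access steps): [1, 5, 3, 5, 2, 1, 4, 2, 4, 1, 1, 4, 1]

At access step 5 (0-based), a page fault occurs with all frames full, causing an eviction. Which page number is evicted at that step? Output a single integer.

Answer: 5

Derivation:
Step 0: ref 1 -> FAULT, frames=[1,-,-]
Step 1: ref 5 -> FAULT, frames=[1,5,-]
Step 2: ref 3 -> FAULT, frames=[1,5,3]
Step 3: ref 5 -> HIT, frames=[1,5,3]
Step 4: ref 2 -> FAULT, evict 1, frames=[2,5,3]
Step 5: ref 1 -> FAULT, evict 5, frames=[2,1,3]
At step 5: evicted page 5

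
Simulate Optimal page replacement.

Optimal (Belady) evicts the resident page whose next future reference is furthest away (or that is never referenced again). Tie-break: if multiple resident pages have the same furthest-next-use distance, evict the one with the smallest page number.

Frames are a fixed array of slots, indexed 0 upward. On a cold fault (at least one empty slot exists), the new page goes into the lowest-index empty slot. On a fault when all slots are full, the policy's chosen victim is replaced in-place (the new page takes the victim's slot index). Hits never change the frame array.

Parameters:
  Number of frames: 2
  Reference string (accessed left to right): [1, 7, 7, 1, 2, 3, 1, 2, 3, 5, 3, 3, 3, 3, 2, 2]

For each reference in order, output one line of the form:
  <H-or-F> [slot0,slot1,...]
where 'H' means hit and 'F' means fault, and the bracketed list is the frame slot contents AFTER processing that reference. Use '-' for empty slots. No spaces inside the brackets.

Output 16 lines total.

F [1,-]
F [1,7]
H [1,7]
H [1,7]
F [1,2]
F [1,3]
H [1,3]
F [2,3]
H [2,3]
F [5,3]
H [5,3]
H [5,3]
H [5,3]
H [5,3]
F [5,2]
H [5,2]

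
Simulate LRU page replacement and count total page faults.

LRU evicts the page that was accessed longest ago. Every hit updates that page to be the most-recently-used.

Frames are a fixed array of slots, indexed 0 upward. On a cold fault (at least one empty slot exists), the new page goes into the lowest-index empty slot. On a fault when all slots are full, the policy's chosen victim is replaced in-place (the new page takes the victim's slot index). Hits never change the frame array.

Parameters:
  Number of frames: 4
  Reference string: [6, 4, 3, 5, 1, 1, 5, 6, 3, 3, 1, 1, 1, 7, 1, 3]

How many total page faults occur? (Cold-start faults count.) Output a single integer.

Step 0: ref 6 → FAULT, frames=[6,-,-,-]
Step 1: ref 4 → FAULT, frames=[6,4,-,-]
Step 2: ref 3 → FAULT, frames=[6,4,3,-]
Step 3: ref 5 → FAULT, frames=[6,4,3,5]
Step 4: ref 1 → FAULT (evict 6), frames=[1,4,3,5]
Step 5: ref 1 → HIT, frames=[1,4,3,5]
Step 6: ref 5 → HIT, frames=[1,4,3,5]
Step 7: ref 6 → FAULT (evict 4), frames=[1,6,3,5]
Step 8: ref 3 → HIT, frames=[1,6,3,5]
Step 9: ref 3 → HIT, frames=[1,6,3,5]
Step 10: ref 1 → HIT, frames=[1,6,3,5]
Step 11: ref 1 → HIT, frames=[1,6,3,5]
Step 12: ref 1 → HIT, frames=[1,6,3,5]
Step 13: ref 7 → FAULT (evict 5), frames=[1,6,3,7]
Step 14: ref 1 → HIT, frames=[1,6,3,7]
Step 15: ref 3 → HIT, frames=[1,6,3,7]
Total faults: 7

Answer: 7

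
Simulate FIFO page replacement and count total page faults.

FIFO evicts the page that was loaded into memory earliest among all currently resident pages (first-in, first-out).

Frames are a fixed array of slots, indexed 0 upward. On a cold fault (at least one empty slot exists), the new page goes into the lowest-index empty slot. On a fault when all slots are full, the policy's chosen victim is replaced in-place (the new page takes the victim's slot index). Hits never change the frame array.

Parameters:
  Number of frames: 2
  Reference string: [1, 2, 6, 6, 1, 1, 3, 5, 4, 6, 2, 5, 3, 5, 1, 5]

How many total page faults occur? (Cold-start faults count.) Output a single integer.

Answer: 13

Derivation:
Step 0: ref 1 → FAULT, frames=[1,-]
Step 1: ref 2 → FAULT, frames=[1,2]
Step 2: ref 6 → FAULT (evict 1), frames=[6,2]
Step 3: ref 6 → HIT, frames=[6,2]
Step 4: ref 1 → FAULT (evict 2), frames=[6,1]
Step 5: ref 1 → HIT, frames=[6,1]
Step 6: ref 3 → FAULT (evict 6), frames=[3,1]
Step 7: ref 5 → FAULT (evict 1), frames=[3,5]
Step 8: ref 4 → FAULT (evict 3), frames=[4,5]
Step 9: ref 6 → FAULT (evict 5), frames=[4,6]
Step 10: ref 2 → FAULT (evict 4), frames=[2,6]
Step 11: ref 5 → FAULT (evict 6), frames=[2,5]
Step 12: ref 3 → FAULT (evict 2), frames=[3,5]
Step 13: ref 5 → HIT, frames=[3,5]
Step 14: ref 1 → FAULT (evict 5), frames=[3,1]
Step 15: ref 5 → FAULT (evict 3), frames=[5,1]
Total faults: 13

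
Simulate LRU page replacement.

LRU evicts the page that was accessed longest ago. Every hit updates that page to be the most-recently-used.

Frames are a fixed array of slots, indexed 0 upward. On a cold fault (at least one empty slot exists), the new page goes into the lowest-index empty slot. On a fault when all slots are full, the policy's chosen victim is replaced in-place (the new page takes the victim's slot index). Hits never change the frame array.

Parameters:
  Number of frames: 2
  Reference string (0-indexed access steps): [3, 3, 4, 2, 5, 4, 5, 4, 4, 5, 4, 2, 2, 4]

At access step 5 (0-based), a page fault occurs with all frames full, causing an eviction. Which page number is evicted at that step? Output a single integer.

Answer: 2

Derivation:
Step 0: ref 3 -> FAULT, frames=[3,-]
Step 1: ref 3 -> HIT, frames=[3,-]
Step 2: ref 4 -> FAULT, frames=[3,4]
Step 3: ref 2 -> FAULT, evict 3, frames=[2,4]
Step 4: ref 5 -> FAULT, evict 4, frames=[2,5]
Step 5: ref 4 -> FAULT, evict 2, frames=[4,5]
At step 5: evicted page 2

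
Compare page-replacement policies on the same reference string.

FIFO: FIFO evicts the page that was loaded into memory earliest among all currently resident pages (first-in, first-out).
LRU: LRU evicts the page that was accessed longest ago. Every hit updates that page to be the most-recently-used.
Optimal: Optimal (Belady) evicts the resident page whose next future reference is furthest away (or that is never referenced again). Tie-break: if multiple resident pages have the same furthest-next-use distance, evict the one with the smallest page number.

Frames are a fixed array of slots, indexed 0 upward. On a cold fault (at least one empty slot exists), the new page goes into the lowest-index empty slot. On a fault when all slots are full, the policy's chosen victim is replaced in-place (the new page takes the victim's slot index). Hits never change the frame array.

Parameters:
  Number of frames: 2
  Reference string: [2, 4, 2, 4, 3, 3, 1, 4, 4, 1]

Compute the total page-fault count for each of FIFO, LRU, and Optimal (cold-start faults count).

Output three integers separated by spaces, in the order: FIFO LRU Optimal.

--- FIFO ---
  step 0: ref 2 -> FAULT, frames=[2,-] (faults so far: 1)
  step 1: ref 4 -> FAULT, frames=[2,4] (faults so far: 2)
  step 2: ref 2 -> HIT, frames=[2,4] (faults so far: 2)
  step 3: ref 4 -> HIT, frames=[2,4] (faults so far: 2)
  step 4: ref 3 -> FAULT, evict 2, frames=[3,4] (faults so far: 3)
  step 5: ref 3 -> HIT, frames=[3,4] (faults so far: 3)
  step 6: ref 1 -> FAULT, evict 4, frames=[3,1] (faults so far: 4)
  step 7: ref 4 -> FAULT, evict 3, frames=[4,1] (faults so far: 5)
  step 8: ref 4 -> HIT, frames=[4,1] (faults so far: 5)
  step 9: ref 1 -> HIT, frames=[4,1] (faults so far: 5)
  FIFO total faults: 5
--- LRU ---
  step 0: ref 2 -> FAULT, frames=[2,-] (faults so far: 1)
  step 1: ref 4 -> FAULT, frames=[2,4] (faults so far: 2)
  step 2: ref 2 -> HIT, frames=[2,4] (faults so far: 2)
  step 3: ref 4 -> HIT, frames=[2,4] (faults so far: 2)
  step 4: ref 3 -> FAULT, evict 2, frames=[3,4] (faults so far: 3)
  step 5: ref 3 -> HIT, frames=[3,4] (faults so far: 3)
  step 6: ref 1 -> FAULT, evict 4, frames=[3,1] (faults so far: 4)
  step 7: ref 4 -> FAULT, evict 3, frames=[4,1] (faults so far: 5)
  step 8: ref 4 -> HIT, frames=[4,1] (faults so far: 5)
  step 9: ref 1 -> HIT, frames=[4,1] (faults so far: 5)
  LRU total faults: 5
--- Optimal ---
  step 0: ref 2 -> FAULT, frames=[2,-] (faults so far: 1)
  step 1: ref 4 -> FAULT, frames=[2,4] (faults so far: 2)
  step 2: ref 2 -> HIT, frames=[2,4] (faults so far: 2)
  step 3: ref 4 -> HIT, frames=[2,4] (faults so far: 2)
  step 4: ref 3 -> FAULT, evict 2, frames=[3,4] (faults so far: 3)
  step 5: ref 3 -> HIT, frames=[3,4] (faults so far: 3)
  step 6: ref 1 -> FAULT, evict 3, frames=[1,4] (faults so far: 4)
  step 7: ref 4 -> HIT, frames=[1,4] (faults so far: 4)
  step 8: ref 4 -> HIT, frames=[1,4] (faults so far: 4)
  step 9: ref 1 -> HIT, frames=[1,4] (faults so far: 4)
  Optimal total faults: 4

Answer: 5 5 4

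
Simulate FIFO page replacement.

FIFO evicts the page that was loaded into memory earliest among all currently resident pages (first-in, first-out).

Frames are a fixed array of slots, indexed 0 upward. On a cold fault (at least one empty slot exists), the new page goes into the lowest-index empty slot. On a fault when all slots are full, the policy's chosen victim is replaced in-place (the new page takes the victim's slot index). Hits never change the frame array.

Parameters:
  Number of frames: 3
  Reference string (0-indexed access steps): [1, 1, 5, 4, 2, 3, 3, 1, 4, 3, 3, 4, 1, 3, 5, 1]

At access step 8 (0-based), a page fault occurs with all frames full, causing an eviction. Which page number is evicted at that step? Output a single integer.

Step 0: ref 1 -> FAULT, frames=[1,-,-]
Step 1: ref 1 -> HIT, frames=[1,-,-]
Step 2: ref 5 -> FAULT, frames=[1,5,-]
Step 3: ref 4 -> FAULT, frames=[1,5,4]
Step 4: ref 2 -> FAULT, evict 1, frames=[2,5,4]
Step 5: ref 3 -> FAULT, evict 5, frames=[2,3,4]
Step 6: ref 3 -> HIT, frames=[2,3,4]
Step 7: ref 1 -> FAULT, evict 4, frames=[2,3,1]
Step 8: ref 4 -> FAULT, evict 2, frames=[4,3,1]
At step 8: evicted page 2

Answer: 2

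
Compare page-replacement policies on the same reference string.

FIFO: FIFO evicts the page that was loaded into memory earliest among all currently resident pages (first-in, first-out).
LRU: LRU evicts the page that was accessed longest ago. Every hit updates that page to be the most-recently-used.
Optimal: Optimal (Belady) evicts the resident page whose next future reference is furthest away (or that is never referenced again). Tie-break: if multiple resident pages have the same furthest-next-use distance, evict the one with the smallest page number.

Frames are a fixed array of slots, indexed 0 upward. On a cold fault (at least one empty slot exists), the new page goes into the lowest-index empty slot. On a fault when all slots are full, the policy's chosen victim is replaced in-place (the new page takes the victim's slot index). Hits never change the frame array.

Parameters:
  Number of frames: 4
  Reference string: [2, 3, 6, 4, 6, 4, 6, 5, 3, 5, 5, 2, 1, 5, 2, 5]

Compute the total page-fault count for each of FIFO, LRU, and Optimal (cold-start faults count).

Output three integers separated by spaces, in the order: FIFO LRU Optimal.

--- FIFO ---
  step 0: ref 2 -> FAULT, frames=[2,-,-,-] (faults so far: 1)
  step 1: ref 3 -> FAULT, frames=[2,3,-,-] (faults so far: 2)
  step 2: ref 6 -> FAULT, frames=[2,3,6,-] (faults so far: 3)
  step 3: ref 4 -> FAULT, frames=[2,3,6,4] (faults so far: 4)
  step 4: ref 6 -> HIT, frames=[2,3,6,4] (faults so far: 4)
  step 5: ref 4 -> HIT, frames=[2,3,6,4] (faults so far: 4)
  step 6: ref 6 -> HIT, frames=[2,3,6,4] (faults so far: 4)
  step 7: ref 5 -> FAULT, evict 2, frames=[5,3,6,4] (faults so far: 5)
  step 8: ref 3 -> HIT, frames=[5,3,6,4] (faults so far: 5)
  step 9: ref 5 -> HIT, frames=[5,3,6,4] (faults so far: 5)
  step 10: ref 5 -> HIT, frames=[5,3,6,4] (faults so far: 5)
  step 11: ref 2 -> FAULT, evict 3, frames=[5,2,6,4] (faults so far: 6)
  step 12: ref 1 -> FAULT, evict 6, frames=[5,2,1,4] (faults so far: 7)
  step 13: ref 5 -> HIT, frames=[5,2,1,4] (faults so far: 7)
  step 14: ref 2 -> HIT, frames=[5,2,1,4] (faults so far: 7)
  step 15: ref 5 -> HIT, frames=[5,2,1,4] (faults so far: 7)
  FIFO total faults: 7
--- LRU ---
  step 0: ref 2 -> FAULT, frames=[2,-,-,-] (faults so far: 1)
  step 1: ref 3 -> FAULT, frames=[2,3,-,-] (faults so far: 2)
  step 2: ref 6 -> FAULT, frames=[2,3,6,-] (faults so far: 3)
  step 3: ref 4 -> FAULT, frames=[2,3,6,4] (faults so far: 4)
  step 4: ref 6 -> HIT, frames=[2,3,6,4] (faults so far: 4)
  step 5: ref 4 -> HIT, frames=[2,3,6,4] (faults so far: 4)
  step 6: ref 6 -> HIT, frames=[2,3,6,4] (faults so far: 4)
  step 7: ref 5 -> FAULT, evict 2, frames=[5,3,6,4] (faults so far: 5)
  step 8: ref 3 -> HIT, frames=[5,3,6,4] (faults so far: 5)
  step 9: ref 5 -> HIT, frames=[5,3,6,4] (faults so far: 5)
  step 10: ref 5 -> HIT, frames=[5,3,6,4] (faults so far: 5)
  step 11: ref 2 -> FAULT, evict 4, frames=[5,3,6,2] (faults so far: 6)
  step 12: ref 1 -> FAULT, evict 6, frames=[5,3,1,2] (faults so far: 7)
  step 13: ref 5 -> HIT, frames=[5,3,1,2] (faults so far: 7)
  step 14: ref 2 -> HIT, frames=[5,3,1,2] (faults so far: 7)
  step 15: ref 5 -> HIT, frames=[5,3,1,2] (faults so far: 7)
  LRU total faults: 7
--- Optimal ---
  step 0: ref 2 -> FAULT, frames=[2,-,-,-] (faults so far: 1)
  step 1: ref 3 -> FAULT, frames=[2,3,-,-] (faults so far: 2)
  step 2: ref 6 -> FAULT, frames=[2,3,6,-] (faults so far: 3)
  step 3: ref 4 -> FAULT, frames=[2,3,6,4] (faults so far: 4)
  step 4: ref 6 -> HIT, frames=[2,3,6,4] (faults so far: 4)
  step 5: ref 4 -> HIT, frames=[2,3,6,4] (faults so far: 4)
  step 6: ref 6 -> HIT, frames=[2,3,6,4] (faults so far: 4)
  step 7: ref 5 -> FAULT, evict 4, frames=[2,3,6,5] (faults so far: 5)
  step 8: ref 3 -> HIT, frames=[2,3,6,5] (faults so far: 5)
  step 9: ref 5 -> HIT, frames=[2,3,6,5] (faults so far: 5)
  step 10: ref 5 -> HIT, frames=[2,3,6,5] (faults so far: 5)
  step 11: ref 2 -> HIT, frames=[2,3,6,5] (faults so far: 5)
  step 12: ref 1 -> FAULT, evict 3, frames=[2,1,6,5] (faults so far: 6)
  step 13: ref 5 -> HIT, frames=[2,1,6,5] (faults so far: 6)
  step 14: ref 2 -> HIT, frames=[2,1,6,5] (faults so far: 6)
  step 15: ref 5 -> HIT, frames=[2,1,6,5] (faults so far: 6)
  Optimal total faults: 6

Answer: 7 7 6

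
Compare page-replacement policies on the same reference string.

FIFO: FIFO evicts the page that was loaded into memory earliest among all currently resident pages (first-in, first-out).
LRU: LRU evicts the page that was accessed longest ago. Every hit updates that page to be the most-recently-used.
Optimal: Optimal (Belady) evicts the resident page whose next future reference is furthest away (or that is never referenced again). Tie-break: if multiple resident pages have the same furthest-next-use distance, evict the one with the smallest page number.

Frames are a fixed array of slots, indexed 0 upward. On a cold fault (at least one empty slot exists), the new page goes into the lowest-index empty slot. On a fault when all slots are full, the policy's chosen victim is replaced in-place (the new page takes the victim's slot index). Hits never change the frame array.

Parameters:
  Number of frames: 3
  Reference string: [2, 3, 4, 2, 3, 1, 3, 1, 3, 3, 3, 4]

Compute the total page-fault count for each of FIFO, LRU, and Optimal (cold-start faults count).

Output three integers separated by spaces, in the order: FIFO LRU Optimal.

Answer: 4 5 4

Derivation:
--- FIFO ---
  step 0: ref 2 -> FAULT, frames=[2,-,-] (faults so far: 1)
  step 1: ref 3 -> FAULT, frames=[2,3,-] (faults so far: 2)
  step 2: ref 4 -> FAULT, frames=[2,3,4] (faults so far: 3)
  step 3: ref 2 -> HIT, frames=[2,3,4] (faults so far: 3)
  step 4: ref 3 -> HIT, frames=[2,3,4] (faults so far: 3)
  step 5: ref 1 -> FAULT, evict 2, frames=[1,3,4] (faults so far: 4)
  step 6: ref 3 -> HIT, frames=[1,3,4] (faults so far: 4)
  step 7: ref 1 -> HIT, frames=[1,3,4] (faults so far: 4)
  step 8: ref 3 -> HIT, frames=[1,3,4] (faults so far: 4)
  step 9: ref 3 -> HIT, frames=[1,3,4] (faults so far: 4)
  step 10: ref 3 -> HIT, frames=[1,3,4] (faults so far: 4)
  step 11: ref 4 -> HIT, frames=[1,3,4] (faults so far: 4)
  FIFO total faults: 4
--- LRU ---
  step 0: ref 2 -> FAULT, frames=[2,-,-] (faults so far: 1)
  step 1: ref 3 -> FAULT, frames=[2,3,-] (faults so far: 2)
  step 2: ref 4 -> FAULT, frames=[2,3,4] (faults so far: 3)
  step 3: ref 2 -> HIT, frames=[2,3,4] (faults so far: 3)
  step 4: ref 3 -> HIT, frames=[2,3,4] (faults so far: 3)
  step 5: ref 1 -> FAULT, evict 4, frames=[2,3,1] (faults so far: 4)
  step 6: ref 3 -> HIT, frames=[2,3,1] (faults so far: 4)
  step 7: ref 1 -> HIT, frames=[2,3,1] (faults so far: 4)
  step 8: ref 3 -> HIT, frames=[2,3,1] (faults so far: 4)
  step 9: ref 3 -> HIT, frames=[2,3,1] (faults so far: 4)
  step 10: ref 3 -> HIT, frames=[2,3,1] (faults so far: 4)
  step 11: ref 4 -> FAULT, evict 2, frames=[4,3,1] (faults so far: 5)
  LRU total faults: 5
--- Optimal ---
  step 0: ref 2 -> FAULT, frames=[2,-,-] (faults so far: 1)
  step 1: ref 3 -> FAULT, frames=[2,3,-] (faults so far: 2)
  step 2: ref 4 -> FAULT, frames=[2,3,4] (faults so far: 3)
  step 3: ref 2 -> HIT, frames=[2,3,4] (faults so far: 3)
  step 4: ref 3 -> HIT, frames=[2,3,4] (faults so far: 3)
  step 5: ref 1 -> FAULT, evict 2, frames=[1,3,4] (faults so far: 4)
  step 6: ref 3 -> HIT, frames=[1,3,4] (faults so far: 4)
  step 7: ref 1 -> HIT, frames=[1,3,4] (faults so far: 4)
  step 8: ref 3 -> HIT, frames=[1,3,4] (faults so far: 4)
  step 9: ref 3 -> HIT, frames=[1,3,4] (faults so far: 4)
  step 10: ref 3 -> HIT, frames=[1,3,4] (faults so far: 4)
  step 11: ref 4 -> HIT, frames=[1,3,4] (faults so far: 4)
  Optimal total faults: 4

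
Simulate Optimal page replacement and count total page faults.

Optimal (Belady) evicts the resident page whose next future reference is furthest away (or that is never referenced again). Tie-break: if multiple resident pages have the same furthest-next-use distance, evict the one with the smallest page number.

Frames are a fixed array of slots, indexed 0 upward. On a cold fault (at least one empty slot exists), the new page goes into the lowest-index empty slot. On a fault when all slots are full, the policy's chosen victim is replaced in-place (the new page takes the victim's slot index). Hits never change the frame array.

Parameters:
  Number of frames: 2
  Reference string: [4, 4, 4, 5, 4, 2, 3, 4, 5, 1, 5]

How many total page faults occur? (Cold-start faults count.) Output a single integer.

Step 0: ref 4 → FAULT, frames=[4,-]
Step 1: ref 4 → HIT, frames=[4,-]
Step 2: ref 4 → HIT, frames=[4,-]
Step 3: ref 5 → FAULT, frames=[4,5]
Step 4: ref 4 → HIT, frames=[4,5]
Step 5: ref 2 → FAULT (evict 5), frames=[4,2]
Step 6: ref 3 → FAULT (evict 2), frames=[4,3]
Step 7: ref 4 → HIT, frames=[4,3]
Step 8: ref 5 → FAULT (evict 3), frames=[4,5]
Step 9: ref 1 → FAULT (evict 4), frames=[1,5]
Step 10: ref 5 → HIT, frames=[1,5]
Total faults: 6

Answer: 6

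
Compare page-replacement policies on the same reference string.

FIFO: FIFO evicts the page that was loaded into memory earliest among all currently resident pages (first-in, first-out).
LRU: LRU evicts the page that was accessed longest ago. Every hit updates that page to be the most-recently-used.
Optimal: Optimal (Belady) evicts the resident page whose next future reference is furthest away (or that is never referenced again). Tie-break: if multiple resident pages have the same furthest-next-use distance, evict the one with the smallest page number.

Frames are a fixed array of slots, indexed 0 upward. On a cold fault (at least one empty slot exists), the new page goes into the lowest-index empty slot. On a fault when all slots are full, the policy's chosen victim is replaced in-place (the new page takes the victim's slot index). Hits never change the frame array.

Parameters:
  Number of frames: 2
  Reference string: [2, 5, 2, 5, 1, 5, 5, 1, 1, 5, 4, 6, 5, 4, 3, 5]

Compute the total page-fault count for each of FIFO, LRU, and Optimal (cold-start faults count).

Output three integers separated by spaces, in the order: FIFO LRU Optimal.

--- FIFO ---
  step 0: ref 2 -> FAULT, frames=[2,-] (faults so far: 1)
  step 1: ref 5 -> FAULT, frames=[2,5] (faults so far: 2)
  step 2: ref 2 -> HIT, frames=[2,5] (faults so far: 2)
  step 3: ref 5 -> HIT, frames=[2,5] (faults so far: 2)
  step 4: ref 1 -> FAULT, evict 2, frames=[1,5] (faults so far: 3)
  step 5: ref 5 -> HIT, frames=[1,5] (faults so far: 3)
  step 6: ref 5 -> HIT, frames=[1,5] (faults so far: 3)
  step 7: ref 1 -> HIT, frames=[1,5] (faults so far: 3)
  step 8: ref 1 -> HIT, frames=[1,5] (faults so far: 3)
  step 9: ref 5 -> HIT, frames=[1,5] (faults so far: 3)
  step 10: ref 4 -> FAULT, evict 5, frames=[1,4] (faults so far: 4)
  step 11: ref 6 -> FAULT, evict 1, frames=[6,4] (faults so far: 5)
  step 12: ref 5 -> FAULT, evict 4, frames=[6,5] (faults so far: 6)
  step 13: ref 4 -> FAULT, evict 6, frames=[4,5] (faults so far: 7)
  step 14: ref 3 -> FAULT, evict 5, frames=[4,3] (faults so far: 8)
  step 15: ref 5 -> FAULT, evict 4, frames=[5,3] (faults so far: 9)
  FIFO total faults: 9
--- LRU ---
  step 0: ref 2 -> FAULT, frames=[2,-] (faults so far: 1)
  step 1: ref 5 -> FAULT, frames=[2,5] (faults so far: 2)
  step 2: ref 2 -> HIT, frames=[2,5] (faults so far: 2)
  step 3: ref 5 -> HIT, frames=[2,5] (faults so far: 2)
  step 4: ref 1 -> FAULT, evict 2, frames=[1,5] (faults so far: 3)
  step 5: ref 5 -> HIT, frames=[1,5] (faults so far: 3)
  step 6: ref 5 -> HIT, frames=[1,5] (faults so far: 3)
  step 7: ref 1 -> HIT, frames=[1,5] (faults so far: 3)
  step 8: ref 1 -> HIT, frames=[1,5] (faults so far: 3)
  step 9: ref 5 -> HIT, frames=[1,5] (faults so far: 3)
  step 10: ref 4 -> FAULT, evict 1, frames=[4,5] (faults so far: 4)
  step 11: ref 6 -> FAULT, evict 5, frames=[4,6] (faults so far: 5)
  step 12: ref 5 -> FAULT, evict 4, frames=[5,6] (faults so far: 6)
  step 13: ref 4 -> FAULT, evict 6, frames=[5,4] (faults so far: 7)
  step 14: ref 3 -> FAULT, evict 5, frames=[3,4] (faults so far: 8)
  step 15: ref 5 -> FAULT, evict 4, frames=[3,5] (faults so far: 9)
  LRU total faults: 9
--- Optimal ---
  step 0: ref 2 -> FAULT, frames=[2,-] (faults so far: 1)
  step 1: ref 5 -> FAULT, frames=[2,5] (faults so far: 2)
  step 2: ref 2 -> HIT, frames=[2,5] (faults so far: 2)
  step 3: ref 5 -> HIT, frames=[2,5] (faults so far: 2)
  step 4: ref 1 -> FAULT, evict 2, frames=[1,5] (faults so far: 3)
  step 5: ref 5 -> HIT, frames=[1,5] (faults so far: 3)
  step 6: ref 5 -> HIT, frames=[1,5] (faults so far: 3)
  step 7: ref 1 -> HIT, frames=[1,5] (faults so far: 3)
  step 8: ref 1 -> HIT, frames=[1,5] (faults so far: 3)
  step 9: ref 5 -> HIT, frames=[1,5] (faults so far: 3)
  step 10: ref 4 -> FAULT, evict 1, frames=[4,5] (faults so far: 4)
  step 11: ref 6 -> FAULT, evict 4, frames=[6,5] (faults so far: 5)
  step 12: ref 5 -> HIT, frames=[6,5] (faults so far: 5)
  step 13: ref 4 -> FAULT, evict 6, frames=[4,5] (faults so far: 6)
  step 14: ref 3 -> FAULT, evict 4, frames=[3,5] (faults so far: 7)
  step 15: ref 5 -> HIT, frames=[3,5] (faults so far: 7)
  Optimal total faults: 7

Answer: 9 9 7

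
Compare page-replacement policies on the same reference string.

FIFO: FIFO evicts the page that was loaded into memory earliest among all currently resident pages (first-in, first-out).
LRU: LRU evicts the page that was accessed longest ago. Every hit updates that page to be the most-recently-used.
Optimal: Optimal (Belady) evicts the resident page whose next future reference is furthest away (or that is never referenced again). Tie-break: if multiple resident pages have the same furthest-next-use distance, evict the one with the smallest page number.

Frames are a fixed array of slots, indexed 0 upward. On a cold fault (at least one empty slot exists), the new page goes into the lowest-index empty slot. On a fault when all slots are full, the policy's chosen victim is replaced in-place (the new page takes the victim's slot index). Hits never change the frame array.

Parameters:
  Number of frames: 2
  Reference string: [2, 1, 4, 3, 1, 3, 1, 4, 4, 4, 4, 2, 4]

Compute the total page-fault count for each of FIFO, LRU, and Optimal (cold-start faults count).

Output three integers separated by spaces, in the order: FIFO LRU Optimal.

--- FIFO ---
  step 0: ref 2 -> FAULT, frames=[2,-] (faults so far: 1)
  step 1: ref 1 -> FAULT, frames=[2,1] (faults so far: 2)
  step 2: ref 4 -> FAULT, evict 2, frames=[4,1] (faults so far: 3)
  step 3: ref 3 -> FAULT, evict 1, frames=[4,3] (faults so far: 4)
  step 4: ref 1 -> FAULT, evict 4, frames=[1,3] (faults so far: 5)
  step 5: ref 3 -> HIT, frames=[1,3] (faults so far: 5)
  step 6: ref 1 -> HIT, frames=[1,3] (faults so far: 5)
  step 7: ref 4 -> FAULT, evict 3, frames=[1,4] (faults so far: 6)
  step 8: ref 4 -> HIT, frames=[1,4] (faults so far: 6)
  step 9: ref 4 -> HIT, frames=[1,4] (faults so far: 6)
  step 10: ref 4 -> HIT, frames=[1,4] (faults so far: 6)
  step 11: ref 2 -> FAULT, evict 1, frames=[2,4] (faults so far: 7)
  step 12: ref 4 -> HIT, frames=[2,4] (faults so far: 7)
  FIFO total faults: 7
--- LRU ---
  step 0: ref 2 -> FAULT, frames=[2,-] (faults so far: 1)
  step 1: ref 1 -> FAULT, frames=[2,1] (faults so far: 2)
  step 2: ref 4 -> FAULT, evict 2, frames=[4,1] (faults so far: 3)
  step 3: ref 3 -> FAULT, evict 1, frames=[4,3] (faults so far: 4)
  step 4: ref 1 -> FAULT, evict 4, frames=[1,3] (faults so far: 5)
  step 5: ref 3 -> HIT, frames=[1,3] (faults so far: 5)
  step 6: ref 1 -> HIT, frames=[1,3] (faults so far: 5)
  step 7: ref 4 -> FAULT, evict 3, frames=[1,4] (faults so far: 6)
  step 8: ref 4 -> HIT, frames=[1,4] (faults so far: 6)
  step 9: ref 4 -> HIT, frames=[1,4] (faults so far: 6)
  step 10: ref 4 -> HIT, frames=[1,4] (faults so far: 6)
  step 11: ref 2 -> FAULT, evict 1, frames=[2,4] (faults so far: 7)
  step 12: ref 4 -> HIT, frames=[2,4] (faults so far: 7)
  LRU total faults: 7
--- Optimal ---
  step 0: ref 2 -> FAULT, frames=[2,-] (faults so far: 1)
  step 1: ref 1 -> FAULT, frames=[2,1] (faults so far: 2)
  step 2: ref 4 -> FAULT, evict 2, frames=[4,1] (faults so far: 3)
  step 3: ref 3 -> FAULT, evict 4, frames=[3,1] (faults so far: 4)
  step 4: ref 1 -> HIT, frames=[3,1] (faults so far: 4)
  step 5: ref 3 -> HIT, frames=[3,1] (faults so far: 4)
  step 6: ref 1 -> HIT, frames=[3,1] (faults so far: 4)
  step 7: ref 4 -> FAULT, evict 1, frames=[3,4] (faults so far: 5)
  step 8: ref 4 -> HIT, frames=[3,4] (faults so far: 5)
  step 9: ref 4 -> HIT, frames=[3,4] (faults so far: 5)
  step 10: ref 4 -> HIT, frames=[3,4] (faults so far: 5)
  step 11: ref 2 -> FAULT, evict 3, frames=[2,4] (faults so far: 6)
  step 12: ref 4 -> HIT, frames=[2,4] (faults so far: 6)
  Optimal total faults: 6

Answer: 7 7 6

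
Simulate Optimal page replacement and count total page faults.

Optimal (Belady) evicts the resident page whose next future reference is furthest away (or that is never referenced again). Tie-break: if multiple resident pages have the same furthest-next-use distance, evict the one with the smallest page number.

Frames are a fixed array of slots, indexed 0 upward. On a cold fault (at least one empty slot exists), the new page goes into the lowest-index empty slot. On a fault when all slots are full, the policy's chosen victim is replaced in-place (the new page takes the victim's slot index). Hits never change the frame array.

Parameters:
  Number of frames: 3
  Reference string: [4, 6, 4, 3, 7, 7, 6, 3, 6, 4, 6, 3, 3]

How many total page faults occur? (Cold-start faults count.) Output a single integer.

Answer: 5

Derivation:
Step 0: ref 4 → FAULT, frames=[4,-,-]
Step 1: ref 6 → FAULT, frames=[4,6,-]
Step 2: ref 4 → HIT, frames=[4,6,-]
Step 3: ref 3 → FAULT, frames=[4,6,3]
Step 4: ref 7 → FAULT (evict 4), frames=[7,6,3]
Step 5: ref 7 → HIT, frames=[7,6,3]
Step 6: ref 6 → HIT, frames=[7,6,3]
Step 7: ref 3 → HIT, frames=[7,6,3]
Step 8: ref 6 → HIT, frames=[7,6,3]
Step 9: ref 4 → FAULT (evict 7), frames=[4,6,3]
Step 10: ref 6 → HIT, frames=[4,6,3]
Step 11: ref 3 → HIT, frames=[4,6,3]
Step 12: ref 3 → HIT, frames=[4,6,3]
Total faults: 5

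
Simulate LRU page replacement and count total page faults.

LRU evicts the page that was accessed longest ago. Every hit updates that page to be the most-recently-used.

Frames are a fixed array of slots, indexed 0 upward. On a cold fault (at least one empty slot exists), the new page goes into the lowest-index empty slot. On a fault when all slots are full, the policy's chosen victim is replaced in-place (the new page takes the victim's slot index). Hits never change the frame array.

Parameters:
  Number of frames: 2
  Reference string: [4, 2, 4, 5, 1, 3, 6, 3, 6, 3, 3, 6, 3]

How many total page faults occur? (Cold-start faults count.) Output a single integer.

Step 0: ref 4 → FAULT, frames=[4,-]
Step 1: ref 2 → FAULT, frames=[4,2]
Step 2: ref 4 → HIT, frames=[4,2]
Step 3: ref 5 → FAULT (evict 2), frames=[4,5]
Step 4: ref 1 → FAULT (evict 4), frames=[1,5]
Step 5: ref 3 → FAULT (evict 5), frames=[1,3]
Step 6: ref 6 → FAULT (evict 1), frames=[6,3]
Step 7: ref 3 → HIT, frames=[6,3]
Step 8: ref 6 → HIT, frames=[6,3]
Step 9: ref 3 → HIT, frames=[6,3]
Step 10: ref 3 → HIT, frames=[6,3]
Step 11: ref 6 → HIT, frames=[6,3]
Step 12: ref 3 → HIT, frames=[6,3]
Total faults: 6

Answer: 6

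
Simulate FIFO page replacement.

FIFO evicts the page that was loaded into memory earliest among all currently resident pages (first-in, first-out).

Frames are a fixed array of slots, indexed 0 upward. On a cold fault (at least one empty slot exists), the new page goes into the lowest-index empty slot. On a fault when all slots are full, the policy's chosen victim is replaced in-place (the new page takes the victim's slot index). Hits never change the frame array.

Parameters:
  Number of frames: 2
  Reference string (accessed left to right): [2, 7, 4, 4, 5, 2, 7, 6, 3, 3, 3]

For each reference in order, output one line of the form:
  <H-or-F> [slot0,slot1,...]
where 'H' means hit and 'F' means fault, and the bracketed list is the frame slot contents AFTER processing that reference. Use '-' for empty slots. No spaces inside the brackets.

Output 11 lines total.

F [2,-]
F [2,7]
F [4,7]
H [4,7]
F [4,5]
F [2,5]
F [2,7]
F [6,7]
F [6,3]
H [6,3]
H [6,3]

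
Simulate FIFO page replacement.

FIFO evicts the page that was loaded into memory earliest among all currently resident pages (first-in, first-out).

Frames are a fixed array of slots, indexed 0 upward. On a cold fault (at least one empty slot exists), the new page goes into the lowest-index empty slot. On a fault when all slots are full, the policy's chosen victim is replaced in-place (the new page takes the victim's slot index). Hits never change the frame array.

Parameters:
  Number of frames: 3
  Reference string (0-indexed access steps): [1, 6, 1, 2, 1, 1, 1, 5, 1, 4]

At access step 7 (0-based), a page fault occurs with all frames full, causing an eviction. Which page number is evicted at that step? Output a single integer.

Step 0: ref 1 -> FAULT, frames=[1,-,-]
Step 1: ref 6 -> FAULT, frames=[1,6,-]
Step 2: ref 1 -> HIT, frames=[1,6,-]
Step 3: ref 2 -> FAULT, frames=[1,6,2]
Step 4: ref 1 -> HIT, frames=[1,6,2]
Step 5: ref 1 -> HIT, frames=[1,6,2]
Step 6: ref 1 -> HIT, frames=[1,6,2]
Step 7: ref 5 -> FAULT, evict 1, frames=[5,6,2]
At step 7: evicted page 1

Answer: 1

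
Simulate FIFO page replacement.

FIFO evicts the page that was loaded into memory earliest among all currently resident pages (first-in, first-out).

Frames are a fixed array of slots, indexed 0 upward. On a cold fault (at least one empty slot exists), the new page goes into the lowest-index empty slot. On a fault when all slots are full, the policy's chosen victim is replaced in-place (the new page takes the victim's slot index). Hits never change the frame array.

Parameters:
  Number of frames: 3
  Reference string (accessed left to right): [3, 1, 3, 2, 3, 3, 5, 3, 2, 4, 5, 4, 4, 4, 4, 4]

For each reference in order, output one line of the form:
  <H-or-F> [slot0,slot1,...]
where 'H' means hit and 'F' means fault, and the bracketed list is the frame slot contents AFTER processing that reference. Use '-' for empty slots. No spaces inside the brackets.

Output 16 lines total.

F [3,-,-]
F [3,1,-]
H [3,1,-]
F [3,1,2]
H [3,1,2]
H [3,1,2]
F [5,1,2]
F [5,3,2]
H [5,3,2]
F [5,3,4]
H [5,3,4]
H [5,3,4]
H [5,3,4]
H [5,3,4]
H [5,3,4]
H [5,3,4]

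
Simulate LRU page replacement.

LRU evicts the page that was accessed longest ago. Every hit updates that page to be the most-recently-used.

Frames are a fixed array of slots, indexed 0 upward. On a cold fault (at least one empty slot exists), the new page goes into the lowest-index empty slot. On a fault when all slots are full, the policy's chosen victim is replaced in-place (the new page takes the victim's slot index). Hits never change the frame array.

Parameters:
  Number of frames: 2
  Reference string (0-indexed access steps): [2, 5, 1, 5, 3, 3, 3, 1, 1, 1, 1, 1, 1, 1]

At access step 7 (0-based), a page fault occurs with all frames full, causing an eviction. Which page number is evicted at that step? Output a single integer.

Step 0: ref 2 -> FAULT, frames=[2,-]
Step 1: ref 5 -> FAULT, frames=[2,5]
Step 2: ref 1 -> FAULT, evict 2, frames=[1,5]
Step 3: ref 5 -> HIT, frames=[1,5]
Step 4: ref 3 -> FAULT, evict 1, frames=[3,5]
Step 5: ref 3 -> HIT, frames=[3,5]
Step 6: ref 3 -> HIT, frames=[3,5]
Step 7: ref 1 -> FAULT, evict 5, frames=[3,1]
At step 7: evicted page 5

Answer: 5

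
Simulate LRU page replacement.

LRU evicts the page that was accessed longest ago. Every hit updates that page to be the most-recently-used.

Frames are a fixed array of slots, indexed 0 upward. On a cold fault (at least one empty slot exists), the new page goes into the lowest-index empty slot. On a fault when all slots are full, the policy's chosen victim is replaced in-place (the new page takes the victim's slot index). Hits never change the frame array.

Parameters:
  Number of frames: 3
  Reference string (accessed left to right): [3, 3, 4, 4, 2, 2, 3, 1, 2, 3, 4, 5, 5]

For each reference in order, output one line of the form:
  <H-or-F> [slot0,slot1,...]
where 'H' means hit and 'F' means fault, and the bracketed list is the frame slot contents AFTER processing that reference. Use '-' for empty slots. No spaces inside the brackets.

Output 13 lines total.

F [3,-,-]
H [3,-,-]
F [3,4,-]
H [3,4,-]
F [3,4,2]
H [3,4,2]
H [3,4,2]
F [3,1,2]
H [3,1,2]
H [3,1,2]
F [3,4,2]
F [3,4,5]
H [3,4,5]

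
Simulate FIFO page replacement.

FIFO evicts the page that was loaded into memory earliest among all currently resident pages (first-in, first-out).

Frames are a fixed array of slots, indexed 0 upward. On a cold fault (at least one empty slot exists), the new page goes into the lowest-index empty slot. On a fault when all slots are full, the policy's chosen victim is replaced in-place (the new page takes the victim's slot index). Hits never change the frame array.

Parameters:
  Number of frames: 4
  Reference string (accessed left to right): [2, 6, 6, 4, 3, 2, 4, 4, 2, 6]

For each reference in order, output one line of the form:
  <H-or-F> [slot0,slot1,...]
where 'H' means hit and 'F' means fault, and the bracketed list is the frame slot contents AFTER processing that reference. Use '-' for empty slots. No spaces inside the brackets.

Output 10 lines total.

F [2,-,-,-]
F [2,6,-,-]
H [2,6,-,-]
F [2,6,4,-]
F [2,6,4,3]
H [2,6,4,3]
H [2,6,4,3]
H [2,6,4,3]
H [2,6,4,3]
H [2,6,4,3]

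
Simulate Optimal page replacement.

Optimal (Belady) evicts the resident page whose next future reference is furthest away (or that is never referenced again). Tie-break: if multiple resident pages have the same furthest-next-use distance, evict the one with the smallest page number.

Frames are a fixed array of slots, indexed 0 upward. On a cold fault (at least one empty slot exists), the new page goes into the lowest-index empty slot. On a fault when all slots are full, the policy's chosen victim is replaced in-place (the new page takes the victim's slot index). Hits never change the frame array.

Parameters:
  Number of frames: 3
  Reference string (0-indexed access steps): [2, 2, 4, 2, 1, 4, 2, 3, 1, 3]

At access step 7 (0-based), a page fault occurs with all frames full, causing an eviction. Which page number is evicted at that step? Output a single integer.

Answer: 2

Derivation:
Step 0: ref 2 -> FAULT, frames=[2,-,-]
Step 1: ref 2 -> HIT, frames=[2,-,-]
Step 2: ref 4 -> FAULT, frames=[2,4,-]
Step 3: ref 2 -> HIT, frames=[2,4,-]
Step 4: ref 1 -> FAULT, frames=[2,4,1]
Step 5: ref 4 -> HIT, frames=[2,4,1]
Step 6: ref 2 -> HIT, frames=[2,4,1]
Step 7: ref 3 -> FAULT, evict 2, frames=[3,4,1]
At step 7: evicted page 2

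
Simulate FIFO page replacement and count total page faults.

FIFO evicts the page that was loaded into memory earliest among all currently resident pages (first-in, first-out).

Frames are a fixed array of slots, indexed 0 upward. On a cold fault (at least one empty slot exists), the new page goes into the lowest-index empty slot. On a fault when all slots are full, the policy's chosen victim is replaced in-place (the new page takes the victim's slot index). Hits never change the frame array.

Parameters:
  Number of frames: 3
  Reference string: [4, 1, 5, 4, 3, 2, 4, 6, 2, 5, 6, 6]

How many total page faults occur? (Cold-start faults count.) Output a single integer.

Step 0: ref 4 → FAULT, frames=[4,-,-]
Step 1: ref 1 → FAULT, frames=[4,1,-]
Step 2: ref 5 → FAULT, frames=[4,1,5]
Step 3: ref 4 → HIT, frames=[4,1,5]
Step 4: ref 3 → FAULT (evict 4), frames=[3,1,5]
Step 5: ref 2 → FAULT (evict 1), frames=[3,2,5]
Step 6: ref 4 → FAULT (evict 5), frames=[3,2,4]
Step 7: ref 6 → FAULT (evict 3), frames=[6,2,4]
Step 8: ref 2 → HIT, frames=[6,2,4]
Step 9: ref 5 → FAULT (evict 2), frames=[6,5,4]
Step 10: ref 6 → HIT, frames=[6,5,4]
Step 11: ref 6 → HIT, frames=[6,5,4]
Total faults: 8

Answer: 8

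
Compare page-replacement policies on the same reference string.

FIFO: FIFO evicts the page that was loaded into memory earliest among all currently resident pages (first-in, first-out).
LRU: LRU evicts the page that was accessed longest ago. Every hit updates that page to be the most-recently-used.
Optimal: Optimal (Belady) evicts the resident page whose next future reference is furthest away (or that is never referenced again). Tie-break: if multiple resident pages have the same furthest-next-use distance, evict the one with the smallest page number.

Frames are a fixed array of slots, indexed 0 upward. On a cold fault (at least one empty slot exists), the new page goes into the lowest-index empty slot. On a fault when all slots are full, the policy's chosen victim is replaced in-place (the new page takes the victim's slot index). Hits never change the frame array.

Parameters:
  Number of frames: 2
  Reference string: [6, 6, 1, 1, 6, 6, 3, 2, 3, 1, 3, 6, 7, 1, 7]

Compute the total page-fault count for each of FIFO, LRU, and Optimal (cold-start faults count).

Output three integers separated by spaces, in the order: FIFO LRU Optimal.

Answer: 9 8 7

Derivation:
--- FIFO ---
  step 0: ref 6 -> FAULT, frames=[6,-] (faults so far: 1)
  step 1: ref 6 -> HIT, frames=[6,-] (faults so far: 1)
  step 2: ref 1 -> FAULT, frames=[6,1] (faults so far: 2)
  step 3: ref 1 -> HIT, frames=[6,1] (faults so far: 2)
  step 4: ref 6 -> HIT, frames=[6,1] (faults so far: 2)
  step 5: ref 6 -> HIT, frames=[6,1] (faults so far: 2)
  step 6: ref 3 -> FAULT, evict 6, frames=[3,1] (faults so far: 3)
  step 7: ref 2 -> FAULT, evict 1, frames=[3,2] (faults so far: 4)
  step 8: ref 3 -> HIT, frames=[3,2] (faults so far: 4)
  step 9: ref 1 -> FAULT, evict 3, frames=[1,2] (faults so far: 5)
  step 10: ref 3 -> FAULT, evict 2, frames=[1,3] (faults so far: 6)
  step 11: ref 6 -> FAULT, evict 1, frames=[6,3] (faults so far: 7)
  step 12: ref 7 -> FAULT, evict 3, frames=[6,7] (faults so far: 8)
  step 13: ref 1 -> FAULT, evict 6, frames=[1,7] (faults so far: 9)
  step 14: ref 7 -> HIT, frames=[1,7] (faults so far: 9)
  FIFO total faults: 9
--- LRU ---
  step 0: ref 6 -> FAULT, frames=[6,-] (faults so far: 1)
  step 1: ref 6 -> HIT, frames=[6,-] (faults so far: 1)
  step 2: ref 1 -> FAULT, frames=[6,1] (faults so far: 2)
  step 3: ref 1 -> HIT, frames=[6,1] (faults so far: 2)
  step 4: ref 6 -> HIT, frames=[6,1] (faults so far: 2)
  step 5: ref 6 -> HIT, frames=[6,1] (faults so far: 2)
  step 6: ref 3 -> FAULT, evict 1, frames=[6,3] (faults so far: 3)
  step 7: ref 2 -> FAULT, evict 6, frames=[2,3] (faults so far: 4)
  step 8: ref 3 -> HIT, frames=[2,3] (faults so far: 4)
  step 9: ref 1 -> FAULT, evict 2, frames=[1,3] (faults so far: 5)
  step 10: ref 3 -> HIT, frames=[1,3] (faults so far: 5)
  step 11: ref 6 -> FAULT, evict 1, frames=[6,3] (faults so far: 6)
  step 12: ref 7 -> FAULT, evict 3, frames=[6,7] (faults so far: 7)
  step 13: ref 1 -> FAULT, evict 6, frames=[1,7] (faults so far: 8)
  step 14: ref 7 -> HIT, frames=[1,7] (faults so far: 8)
  LRU total faults: 8
--- Optimal ---
  step 0: ref 6 -> FAULT, frames=[6,-] (faults so far: 1)
  step 1: ref 6 -> HIT, frames=[6,-] (faults so far: 1)
  step 2: ref 1 -> FAULT, frames=[6,1] (faults so far: 2)
  step 3: ref 1 -> HIT, frames=[6,1] (faults so far: 2)
  step 4: ref 6 -> HIT, frames=[6,1] (faults so far: 2)
  step 5: ref 6 -> HIT, frames=[6,1] (faults so far: 2)
  step 6: ref 3 -> FAULT, evict 6, frames=[3,1] (faults so far: 3)
  step 7: ref 2 -> FAULT, evict 1, frames=[3,2] (faults so far: 4)
  step 8: ref 3 -> HIT, frames=[3,2] (faults so far: 4)
  step 9: ref 1 -> FAULT, evict 2, frames=[3,1] (faults so far: 5)
  step 10: ref 3 -> HIT, frames=[3,1] (faults so far: 5)
  step 11: ref 6 -> FAULT, evict 3, frames=[6,1] (faults so far: 6)
  step 12: ref 7 -> FAULT, evict 6, frames=[7,1] (faults so far: 7)
  step 13: ref 1 -> HIT, frames=[7,1] (faults so far: 7)
  step 14: ref 7 -> HIT, frames=[7,1] (faults so far: 7)
  Optimal total faults: 7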